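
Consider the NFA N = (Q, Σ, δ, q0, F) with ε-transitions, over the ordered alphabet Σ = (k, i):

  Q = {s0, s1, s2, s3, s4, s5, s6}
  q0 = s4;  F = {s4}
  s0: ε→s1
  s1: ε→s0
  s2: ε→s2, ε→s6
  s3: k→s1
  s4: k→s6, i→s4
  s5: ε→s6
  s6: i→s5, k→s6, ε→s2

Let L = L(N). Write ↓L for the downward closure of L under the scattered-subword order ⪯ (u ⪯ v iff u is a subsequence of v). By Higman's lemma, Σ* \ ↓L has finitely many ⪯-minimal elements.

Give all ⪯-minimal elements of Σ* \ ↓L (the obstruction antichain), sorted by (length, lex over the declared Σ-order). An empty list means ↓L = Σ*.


|Q|=7, |F|=1, |δ|=11 (6 ε).
min D↑ (2 st, q0=0, F={1}): 0:k→1,i→0 1:k→1,i→1 (ε-aug+det+¬).
'k': run [4, 3] end={s2,s5,s6} ∉↓L; 1/1 single-dels accept.
1 obstructions.

A = [k].


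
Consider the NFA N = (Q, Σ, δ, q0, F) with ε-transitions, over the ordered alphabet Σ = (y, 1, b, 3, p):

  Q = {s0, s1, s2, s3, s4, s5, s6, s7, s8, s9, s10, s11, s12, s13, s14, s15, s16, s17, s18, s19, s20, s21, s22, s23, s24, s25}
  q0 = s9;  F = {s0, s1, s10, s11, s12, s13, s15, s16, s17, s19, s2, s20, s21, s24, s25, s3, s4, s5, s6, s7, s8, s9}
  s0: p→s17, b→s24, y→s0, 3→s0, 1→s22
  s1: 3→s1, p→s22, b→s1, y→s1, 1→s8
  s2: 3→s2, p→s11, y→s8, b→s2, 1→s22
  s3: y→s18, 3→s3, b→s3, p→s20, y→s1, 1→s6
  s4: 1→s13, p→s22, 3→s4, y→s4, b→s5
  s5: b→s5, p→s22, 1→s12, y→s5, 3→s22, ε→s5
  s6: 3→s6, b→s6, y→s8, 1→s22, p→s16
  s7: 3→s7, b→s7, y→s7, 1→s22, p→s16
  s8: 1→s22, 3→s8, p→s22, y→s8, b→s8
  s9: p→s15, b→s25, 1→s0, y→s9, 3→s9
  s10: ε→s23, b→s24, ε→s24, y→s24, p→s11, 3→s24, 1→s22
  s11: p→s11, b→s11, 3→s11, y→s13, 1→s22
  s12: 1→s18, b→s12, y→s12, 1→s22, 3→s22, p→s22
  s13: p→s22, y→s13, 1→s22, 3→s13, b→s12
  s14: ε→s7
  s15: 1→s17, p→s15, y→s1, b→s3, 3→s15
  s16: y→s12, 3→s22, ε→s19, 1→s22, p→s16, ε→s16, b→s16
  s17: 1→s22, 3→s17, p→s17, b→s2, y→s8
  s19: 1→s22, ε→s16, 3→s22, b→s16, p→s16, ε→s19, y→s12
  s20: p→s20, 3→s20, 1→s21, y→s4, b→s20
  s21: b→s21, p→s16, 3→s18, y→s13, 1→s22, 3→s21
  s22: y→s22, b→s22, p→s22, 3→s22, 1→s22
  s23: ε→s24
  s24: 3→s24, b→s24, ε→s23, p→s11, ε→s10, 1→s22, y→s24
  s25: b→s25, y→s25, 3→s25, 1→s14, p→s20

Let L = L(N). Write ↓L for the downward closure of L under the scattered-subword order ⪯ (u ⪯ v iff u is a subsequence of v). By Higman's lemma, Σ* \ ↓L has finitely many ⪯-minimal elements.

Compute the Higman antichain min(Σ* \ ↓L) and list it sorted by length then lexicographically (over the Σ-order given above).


|Q|=26, |F|=22, |δ|=129 (11 ε).
min D↑ (21 st, q0=0, F={4}): 0:y→0,1→1,b→2,3→0,p→3 1:y→1,1→4,b→5,3→1,p→6 2:y→2,1→7,b→2,3→2,p→8 3:y→9,1→6,b→10,3→3,p→3 4:y→4,1→4,b→4,3→4,p→4 5:y→5,1→4,b→5,3→5,p→11 6:y→12,1→4,b→13,3→6,p→6 7:y→7,1→4,b→7,3→7,p→14 8:y→15,1→16,b→8,3→8,p→8 9:y→9,1→12,b→9,3→9,p→4 10:y→9,1→17,b→10,3→10,p→8 11:y→18,1→4,b→11,3→11,p→11 12:y→12,1→4,b→12,3→12,p→4 13:y→12,1→4,b→13,3→13,p→11 14:y→19,1→4,b→14,3→4,p→14 15:y→15,1→18,b→20,3→15,p→4 16:y→18,1→4,b→16,3→16,p→14 17:y→12,1→4,b→17,3→17,p→14 18:y→18,1→4,b→19,3→18,p→4 19:y→19,1→4,b→19,3→4,p→4 20:y→20,1→19,b→20,3→4,p→4.
'11': N↓-sim [26, 18, 2] end={s18,s22} rej; 2/2 deletions ∈↓L.
'pyp': |S_i|=[26, 18, 8, 1] end={s22} ∉↓L; 3/3 single-dels accept.
'b1p3': run [26, 22, 11, 5, 1] end={s22} ∉↓L; 4/4 del acc.
'bpyb3': |S_i|=[26, 22, 11, 6, 4, 1] end={s22} ∉↓L; 5/5 single-dels accept.
4 obstructions.

min(Σ*\↓L) = [11, pyp, b1p3, bpyb3].


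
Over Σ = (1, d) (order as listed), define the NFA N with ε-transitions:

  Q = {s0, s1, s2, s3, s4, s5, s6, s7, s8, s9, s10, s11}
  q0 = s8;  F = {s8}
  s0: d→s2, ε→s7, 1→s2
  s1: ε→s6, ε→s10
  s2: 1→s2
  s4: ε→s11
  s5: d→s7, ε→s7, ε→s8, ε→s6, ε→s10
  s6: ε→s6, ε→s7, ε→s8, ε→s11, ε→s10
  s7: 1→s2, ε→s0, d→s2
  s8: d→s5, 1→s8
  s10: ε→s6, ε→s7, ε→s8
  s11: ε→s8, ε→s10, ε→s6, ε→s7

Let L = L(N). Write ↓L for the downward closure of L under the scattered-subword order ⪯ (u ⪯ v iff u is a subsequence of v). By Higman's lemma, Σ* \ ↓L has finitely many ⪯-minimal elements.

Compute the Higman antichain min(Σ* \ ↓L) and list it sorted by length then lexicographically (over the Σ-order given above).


|Q|=12, |F|=1, |δ|=29 (21 ε).
min D↑ (1 st, q0=0, F={}): 0:1→0,d→0.
L(D↑) = ∅ ⇒ ↓L = Σ*.

A = [].


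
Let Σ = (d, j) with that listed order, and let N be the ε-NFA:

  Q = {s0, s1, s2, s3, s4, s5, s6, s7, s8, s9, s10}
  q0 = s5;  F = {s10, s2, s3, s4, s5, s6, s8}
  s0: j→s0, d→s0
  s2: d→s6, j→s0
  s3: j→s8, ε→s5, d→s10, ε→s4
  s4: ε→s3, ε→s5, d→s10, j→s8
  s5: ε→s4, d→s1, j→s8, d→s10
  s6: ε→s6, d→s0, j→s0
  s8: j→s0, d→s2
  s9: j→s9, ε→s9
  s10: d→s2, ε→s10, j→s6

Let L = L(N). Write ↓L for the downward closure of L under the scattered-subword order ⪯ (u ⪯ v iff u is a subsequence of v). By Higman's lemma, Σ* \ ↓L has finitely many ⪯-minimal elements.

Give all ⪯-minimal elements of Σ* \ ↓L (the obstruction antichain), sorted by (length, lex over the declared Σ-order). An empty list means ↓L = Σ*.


A = [jj, ddj, djd, dddd, jddd].

|Q|=11, |F|=7, |δ|=26 (8 ε).
min D↑ (6 st, q0=0, F={5}): 0:d→1,j→2 1:d→3,j→4 2:d→3,j→5 3:d→4,j→5 4:d→5,j→5 5:d→5,j→5 (ε-aug+det+¬).
'jj': run [9, 4, 1] end={s0} ∉↓L; 2/2 deletions ∈↓L.
'ddj': |S_i|=[9, 5, 3, 1] end={s0} ∉↓L; 3/3 del acc.
'djd': run [9, 5, 2, 1] end={s0} ∉↓L; 3/3 del acc.
'dddd': |S_i|=[9, 5, 3, 2, 1] end={s0} rej; 4/4 deletions ∈↓L.
'jddd': |S_i|=[9, 4, 3, 2, 1] end={s0} ∉↓L; 4/4 del acc.
5 obstructions.


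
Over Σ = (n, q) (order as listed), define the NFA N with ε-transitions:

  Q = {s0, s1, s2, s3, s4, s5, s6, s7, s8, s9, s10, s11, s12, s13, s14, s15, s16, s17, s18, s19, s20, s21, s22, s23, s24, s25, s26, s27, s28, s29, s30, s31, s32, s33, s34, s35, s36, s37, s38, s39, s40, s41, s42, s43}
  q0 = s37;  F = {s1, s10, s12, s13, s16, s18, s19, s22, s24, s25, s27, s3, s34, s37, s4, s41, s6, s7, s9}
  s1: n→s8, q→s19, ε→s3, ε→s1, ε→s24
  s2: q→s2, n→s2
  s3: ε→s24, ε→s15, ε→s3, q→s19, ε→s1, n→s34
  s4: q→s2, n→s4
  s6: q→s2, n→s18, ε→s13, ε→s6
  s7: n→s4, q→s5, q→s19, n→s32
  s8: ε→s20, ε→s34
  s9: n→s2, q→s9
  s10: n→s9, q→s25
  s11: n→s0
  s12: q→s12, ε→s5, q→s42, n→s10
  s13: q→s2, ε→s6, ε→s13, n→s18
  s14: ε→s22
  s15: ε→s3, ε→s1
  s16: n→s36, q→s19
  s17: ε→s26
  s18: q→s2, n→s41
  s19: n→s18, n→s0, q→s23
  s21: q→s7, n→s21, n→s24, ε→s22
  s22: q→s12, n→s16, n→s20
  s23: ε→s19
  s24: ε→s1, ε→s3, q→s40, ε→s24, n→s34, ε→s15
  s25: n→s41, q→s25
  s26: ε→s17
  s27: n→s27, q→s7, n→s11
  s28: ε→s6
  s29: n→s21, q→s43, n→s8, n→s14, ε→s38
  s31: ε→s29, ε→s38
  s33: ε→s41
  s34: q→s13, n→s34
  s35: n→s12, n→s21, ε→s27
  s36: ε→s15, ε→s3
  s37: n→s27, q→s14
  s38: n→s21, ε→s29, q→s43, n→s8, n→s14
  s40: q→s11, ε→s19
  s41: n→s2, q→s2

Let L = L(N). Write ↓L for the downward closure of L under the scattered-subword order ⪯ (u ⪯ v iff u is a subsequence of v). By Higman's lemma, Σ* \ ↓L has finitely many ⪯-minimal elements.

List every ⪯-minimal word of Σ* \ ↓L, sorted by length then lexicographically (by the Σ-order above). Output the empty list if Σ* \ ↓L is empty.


Antichain: [nqnq, qqnnn, qnnnqq].

|Q|=44, |F|=19, |δ|=96 (35 ε).
min D↑ (17 st, q0=0, F={10}): 0:n→1,q→2 1:n→1,q→3 2:n→4,q→5 3:n→6,q→7 4:n→8,q→7 5:n→9,q→5 6:n→6,q→10 7:n→11,q→7 8:n→12,q→7 9:n→13,q→14 10:n→10,q→10 11:n→15,q→10 12:n→12,q→16 13:n→10,q→13 14:n→15,q→14 15:n→10,q→10 16:n→11,q→10.
'nqnq': N↓-sim [32, 27, 16, 6, 1] end={s2} ∉↓L; 4/4 deletions ∈↓L.
'qqnnn': N↓-sim [32, 30, 16, 7, 3, 1] end={s2} ∉↓L; 5/5 single-dels accept.
'qnnnqq': |S_i|=[32, 30, 24, 20, 10, 5, 1] end={s2} — reject; 6/6 single-dels accept.
3 obstructions.


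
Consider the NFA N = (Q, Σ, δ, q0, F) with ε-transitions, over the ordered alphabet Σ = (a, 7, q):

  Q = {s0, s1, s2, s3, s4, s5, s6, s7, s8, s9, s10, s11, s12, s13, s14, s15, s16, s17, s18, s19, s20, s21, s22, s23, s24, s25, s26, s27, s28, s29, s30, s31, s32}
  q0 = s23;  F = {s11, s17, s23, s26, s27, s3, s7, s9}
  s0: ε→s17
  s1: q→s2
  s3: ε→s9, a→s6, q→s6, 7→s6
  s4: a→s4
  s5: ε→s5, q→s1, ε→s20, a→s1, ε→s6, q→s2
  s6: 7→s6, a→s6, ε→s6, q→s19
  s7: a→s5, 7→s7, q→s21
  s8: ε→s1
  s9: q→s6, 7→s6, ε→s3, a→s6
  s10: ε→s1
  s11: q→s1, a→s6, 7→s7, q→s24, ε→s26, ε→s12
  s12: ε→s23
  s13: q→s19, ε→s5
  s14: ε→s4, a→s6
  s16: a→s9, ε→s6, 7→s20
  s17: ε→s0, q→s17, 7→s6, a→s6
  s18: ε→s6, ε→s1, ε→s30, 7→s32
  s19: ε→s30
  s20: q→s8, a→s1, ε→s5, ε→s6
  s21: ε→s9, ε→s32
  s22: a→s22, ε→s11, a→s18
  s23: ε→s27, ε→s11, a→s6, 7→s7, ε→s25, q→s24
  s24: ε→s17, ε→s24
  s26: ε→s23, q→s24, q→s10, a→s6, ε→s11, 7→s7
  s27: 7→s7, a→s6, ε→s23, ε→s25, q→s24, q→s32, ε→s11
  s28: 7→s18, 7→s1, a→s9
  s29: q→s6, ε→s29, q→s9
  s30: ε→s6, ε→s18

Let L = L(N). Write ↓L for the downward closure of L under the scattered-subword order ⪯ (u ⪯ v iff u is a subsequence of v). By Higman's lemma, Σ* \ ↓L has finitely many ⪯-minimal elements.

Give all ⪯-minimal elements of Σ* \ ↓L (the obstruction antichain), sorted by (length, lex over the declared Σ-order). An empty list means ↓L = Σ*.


Antichain: [a, q7, 7qq].

|Q|=33, |F|=8, |δ|=87 (38 ε).
min D↑ (5 st, q0=0, F={1}): 0:a→1,7→2,q→3 1:a→1,7→1,q→1 2:a→1,7→2,q→4 3:a→1,7→1,q→3 4:a→1,7→1,q→1 (ε-aug+det+¬).
'a': N↓-sim [24, 10] end={s1,s18,s19,s2,s20,s30,s32,s5,s6,s8} ∉↓L; 1/1 deletions ∈↓L.
'q7': |S_i|=[24, 15, 7] end={s1,s18,s19,s2,s30,s32,s6} rej; 2/2 single-dels accept.
'7qq': N↓-sim [24, 14, 11, 7] end={s1,s18,s19,s2,s30,s32,s6} ∉↓L; 3/3 deletions ∈↓L.
3 obstructions.


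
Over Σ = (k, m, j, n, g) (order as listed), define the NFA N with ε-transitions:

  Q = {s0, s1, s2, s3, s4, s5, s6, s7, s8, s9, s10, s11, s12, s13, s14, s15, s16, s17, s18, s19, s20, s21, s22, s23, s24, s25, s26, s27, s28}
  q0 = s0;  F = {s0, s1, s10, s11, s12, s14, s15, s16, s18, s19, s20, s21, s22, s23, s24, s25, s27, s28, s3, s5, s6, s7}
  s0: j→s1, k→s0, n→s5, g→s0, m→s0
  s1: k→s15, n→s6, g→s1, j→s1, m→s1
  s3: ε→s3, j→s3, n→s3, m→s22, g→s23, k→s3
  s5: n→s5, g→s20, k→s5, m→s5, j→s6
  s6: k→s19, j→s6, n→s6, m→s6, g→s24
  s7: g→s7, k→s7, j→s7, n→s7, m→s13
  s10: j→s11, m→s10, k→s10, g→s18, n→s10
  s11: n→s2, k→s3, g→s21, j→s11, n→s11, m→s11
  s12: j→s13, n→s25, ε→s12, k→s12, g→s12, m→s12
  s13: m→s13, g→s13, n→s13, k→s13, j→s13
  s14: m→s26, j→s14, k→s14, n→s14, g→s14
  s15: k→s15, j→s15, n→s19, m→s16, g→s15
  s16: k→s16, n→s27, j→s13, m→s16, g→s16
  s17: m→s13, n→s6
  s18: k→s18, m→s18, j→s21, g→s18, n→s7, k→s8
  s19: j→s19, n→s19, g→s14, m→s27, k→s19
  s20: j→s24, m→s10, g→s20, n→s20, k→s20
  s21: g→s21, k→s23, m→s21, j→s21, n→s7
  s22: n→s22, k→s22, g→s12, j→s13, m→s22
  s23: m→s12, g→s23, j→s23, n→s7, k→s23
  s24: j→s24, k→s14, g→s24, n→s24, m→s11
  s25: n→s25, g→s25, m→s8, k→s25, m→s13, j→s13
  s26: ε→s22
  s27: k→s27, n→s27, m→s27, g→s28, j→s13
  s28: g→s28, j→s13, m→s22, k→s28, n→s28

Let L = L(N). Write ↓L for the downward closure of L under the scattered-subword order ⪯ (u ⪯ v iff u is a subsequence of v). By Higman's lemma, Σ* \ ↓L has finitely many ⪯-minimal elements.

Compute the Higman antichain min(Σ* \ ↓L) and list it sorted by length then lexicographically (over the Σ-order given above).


Antichain: [jkmj, ngmgnm].

|Q|=29, |F|=22, |δ|=123 (3 ε).
min D↑ (23 st, q0=0, F={10}): 0:k→0,m→0,j→1,n→2,g→0 1:k→3,m→1,j→1,n→4,g→1 2:k→2,m→2,j→4,n→2,g→5 3:k→3,m→6,j→3,n→7,g→3 4:k→7,m→4,j→4,n→4,g→8 5:k→5,m→9,j→8,n→5,g→5 6:k→6,m→6,j→10,n→11,g→6 7:k→7,m→11,j→7,n→7,g→12 8:k→12,m→13,j→8,n→8,g→8 9:k→9,m→9,j→13,n→9,g→14 10:k→10,m→10,j→10,n→10,g→10 11:k→11,m→11,j→10,n→11,g→15 12:k→12,m→16,j→12,n→12,g→12 13:k→17,m→13,j→13,n→13,g→18 14:k→14,m→14,j→18,n→19,g→14 15:k→15,m→16,j→10,n→15,g→15 16:k→16,m→16,j→10,n→16,g→20 17:k→17,m→16,j→17,n→17,g→21 18:k→21,m→18,j→18,n→19,g→18 19:k→19,m→10,j→19,n→19,g→19 20:k→20,m→20,j→10,n→22,g→20 21:k→21,m→20,j→21,n→19,g→21 22:k→22,m→10,j→10,n→22,g→22.
'jkmj': N↓-sim [26, 21, 15, 9, 1] end={s13} ∉↓L; 4/4 single-dels accept.
'ngmgnm': |S_i|=[26, 22, 18, 14, 8, 4, 2] end={s13,s8} — reject; 6/6 single-dels accept.
2 minimals (antichain).


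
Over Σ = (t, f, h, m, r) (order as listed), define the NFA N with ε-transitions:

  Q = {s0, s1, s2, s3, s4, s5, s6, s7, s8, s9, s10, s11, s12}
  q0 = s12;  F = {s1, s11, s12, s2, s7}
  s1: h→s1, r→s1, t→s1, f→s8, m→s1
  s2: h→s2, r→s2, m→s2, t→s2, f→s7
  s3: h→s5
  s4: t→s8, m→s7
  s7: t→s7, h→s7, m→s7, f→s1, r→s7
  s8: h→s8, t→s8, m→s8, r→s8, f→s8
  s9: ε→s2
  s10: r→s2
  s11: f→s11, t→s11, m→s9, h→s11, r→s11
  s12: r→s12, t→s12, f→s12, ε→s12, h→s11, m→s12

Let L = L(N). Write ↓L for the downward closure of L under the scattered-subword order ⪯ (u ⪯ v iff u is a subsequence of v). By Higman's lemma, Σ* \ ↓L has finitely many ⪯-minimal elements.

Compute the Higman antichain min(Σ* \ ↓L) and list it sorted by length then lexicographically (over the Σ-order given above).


|Q|=13, |F|=5, |δ|=36 (2 ε).
min D↑ (6 st, q0=0, F={5}): 0:t→0,f→0,h→1,m→0,r→0 1:t→1,f→1,h→1,m→2,r→1 2:t→2,f→3,h→2,m→2,r→2 3:t→3,f→4,h→3,m→3,r→3 4:t→4,f→5,h→4,m→4,r→4 5:t→5,f→5,h→5,m→5,r→5 (ε-aug+det+¬).
'hmfff': |S_i|=[7, 6, 5, 3, 2, 1] end={s8} rej; 5/5 single-dels accept.
1 words, ⪯-incomp.

Antichain: [hmfff].


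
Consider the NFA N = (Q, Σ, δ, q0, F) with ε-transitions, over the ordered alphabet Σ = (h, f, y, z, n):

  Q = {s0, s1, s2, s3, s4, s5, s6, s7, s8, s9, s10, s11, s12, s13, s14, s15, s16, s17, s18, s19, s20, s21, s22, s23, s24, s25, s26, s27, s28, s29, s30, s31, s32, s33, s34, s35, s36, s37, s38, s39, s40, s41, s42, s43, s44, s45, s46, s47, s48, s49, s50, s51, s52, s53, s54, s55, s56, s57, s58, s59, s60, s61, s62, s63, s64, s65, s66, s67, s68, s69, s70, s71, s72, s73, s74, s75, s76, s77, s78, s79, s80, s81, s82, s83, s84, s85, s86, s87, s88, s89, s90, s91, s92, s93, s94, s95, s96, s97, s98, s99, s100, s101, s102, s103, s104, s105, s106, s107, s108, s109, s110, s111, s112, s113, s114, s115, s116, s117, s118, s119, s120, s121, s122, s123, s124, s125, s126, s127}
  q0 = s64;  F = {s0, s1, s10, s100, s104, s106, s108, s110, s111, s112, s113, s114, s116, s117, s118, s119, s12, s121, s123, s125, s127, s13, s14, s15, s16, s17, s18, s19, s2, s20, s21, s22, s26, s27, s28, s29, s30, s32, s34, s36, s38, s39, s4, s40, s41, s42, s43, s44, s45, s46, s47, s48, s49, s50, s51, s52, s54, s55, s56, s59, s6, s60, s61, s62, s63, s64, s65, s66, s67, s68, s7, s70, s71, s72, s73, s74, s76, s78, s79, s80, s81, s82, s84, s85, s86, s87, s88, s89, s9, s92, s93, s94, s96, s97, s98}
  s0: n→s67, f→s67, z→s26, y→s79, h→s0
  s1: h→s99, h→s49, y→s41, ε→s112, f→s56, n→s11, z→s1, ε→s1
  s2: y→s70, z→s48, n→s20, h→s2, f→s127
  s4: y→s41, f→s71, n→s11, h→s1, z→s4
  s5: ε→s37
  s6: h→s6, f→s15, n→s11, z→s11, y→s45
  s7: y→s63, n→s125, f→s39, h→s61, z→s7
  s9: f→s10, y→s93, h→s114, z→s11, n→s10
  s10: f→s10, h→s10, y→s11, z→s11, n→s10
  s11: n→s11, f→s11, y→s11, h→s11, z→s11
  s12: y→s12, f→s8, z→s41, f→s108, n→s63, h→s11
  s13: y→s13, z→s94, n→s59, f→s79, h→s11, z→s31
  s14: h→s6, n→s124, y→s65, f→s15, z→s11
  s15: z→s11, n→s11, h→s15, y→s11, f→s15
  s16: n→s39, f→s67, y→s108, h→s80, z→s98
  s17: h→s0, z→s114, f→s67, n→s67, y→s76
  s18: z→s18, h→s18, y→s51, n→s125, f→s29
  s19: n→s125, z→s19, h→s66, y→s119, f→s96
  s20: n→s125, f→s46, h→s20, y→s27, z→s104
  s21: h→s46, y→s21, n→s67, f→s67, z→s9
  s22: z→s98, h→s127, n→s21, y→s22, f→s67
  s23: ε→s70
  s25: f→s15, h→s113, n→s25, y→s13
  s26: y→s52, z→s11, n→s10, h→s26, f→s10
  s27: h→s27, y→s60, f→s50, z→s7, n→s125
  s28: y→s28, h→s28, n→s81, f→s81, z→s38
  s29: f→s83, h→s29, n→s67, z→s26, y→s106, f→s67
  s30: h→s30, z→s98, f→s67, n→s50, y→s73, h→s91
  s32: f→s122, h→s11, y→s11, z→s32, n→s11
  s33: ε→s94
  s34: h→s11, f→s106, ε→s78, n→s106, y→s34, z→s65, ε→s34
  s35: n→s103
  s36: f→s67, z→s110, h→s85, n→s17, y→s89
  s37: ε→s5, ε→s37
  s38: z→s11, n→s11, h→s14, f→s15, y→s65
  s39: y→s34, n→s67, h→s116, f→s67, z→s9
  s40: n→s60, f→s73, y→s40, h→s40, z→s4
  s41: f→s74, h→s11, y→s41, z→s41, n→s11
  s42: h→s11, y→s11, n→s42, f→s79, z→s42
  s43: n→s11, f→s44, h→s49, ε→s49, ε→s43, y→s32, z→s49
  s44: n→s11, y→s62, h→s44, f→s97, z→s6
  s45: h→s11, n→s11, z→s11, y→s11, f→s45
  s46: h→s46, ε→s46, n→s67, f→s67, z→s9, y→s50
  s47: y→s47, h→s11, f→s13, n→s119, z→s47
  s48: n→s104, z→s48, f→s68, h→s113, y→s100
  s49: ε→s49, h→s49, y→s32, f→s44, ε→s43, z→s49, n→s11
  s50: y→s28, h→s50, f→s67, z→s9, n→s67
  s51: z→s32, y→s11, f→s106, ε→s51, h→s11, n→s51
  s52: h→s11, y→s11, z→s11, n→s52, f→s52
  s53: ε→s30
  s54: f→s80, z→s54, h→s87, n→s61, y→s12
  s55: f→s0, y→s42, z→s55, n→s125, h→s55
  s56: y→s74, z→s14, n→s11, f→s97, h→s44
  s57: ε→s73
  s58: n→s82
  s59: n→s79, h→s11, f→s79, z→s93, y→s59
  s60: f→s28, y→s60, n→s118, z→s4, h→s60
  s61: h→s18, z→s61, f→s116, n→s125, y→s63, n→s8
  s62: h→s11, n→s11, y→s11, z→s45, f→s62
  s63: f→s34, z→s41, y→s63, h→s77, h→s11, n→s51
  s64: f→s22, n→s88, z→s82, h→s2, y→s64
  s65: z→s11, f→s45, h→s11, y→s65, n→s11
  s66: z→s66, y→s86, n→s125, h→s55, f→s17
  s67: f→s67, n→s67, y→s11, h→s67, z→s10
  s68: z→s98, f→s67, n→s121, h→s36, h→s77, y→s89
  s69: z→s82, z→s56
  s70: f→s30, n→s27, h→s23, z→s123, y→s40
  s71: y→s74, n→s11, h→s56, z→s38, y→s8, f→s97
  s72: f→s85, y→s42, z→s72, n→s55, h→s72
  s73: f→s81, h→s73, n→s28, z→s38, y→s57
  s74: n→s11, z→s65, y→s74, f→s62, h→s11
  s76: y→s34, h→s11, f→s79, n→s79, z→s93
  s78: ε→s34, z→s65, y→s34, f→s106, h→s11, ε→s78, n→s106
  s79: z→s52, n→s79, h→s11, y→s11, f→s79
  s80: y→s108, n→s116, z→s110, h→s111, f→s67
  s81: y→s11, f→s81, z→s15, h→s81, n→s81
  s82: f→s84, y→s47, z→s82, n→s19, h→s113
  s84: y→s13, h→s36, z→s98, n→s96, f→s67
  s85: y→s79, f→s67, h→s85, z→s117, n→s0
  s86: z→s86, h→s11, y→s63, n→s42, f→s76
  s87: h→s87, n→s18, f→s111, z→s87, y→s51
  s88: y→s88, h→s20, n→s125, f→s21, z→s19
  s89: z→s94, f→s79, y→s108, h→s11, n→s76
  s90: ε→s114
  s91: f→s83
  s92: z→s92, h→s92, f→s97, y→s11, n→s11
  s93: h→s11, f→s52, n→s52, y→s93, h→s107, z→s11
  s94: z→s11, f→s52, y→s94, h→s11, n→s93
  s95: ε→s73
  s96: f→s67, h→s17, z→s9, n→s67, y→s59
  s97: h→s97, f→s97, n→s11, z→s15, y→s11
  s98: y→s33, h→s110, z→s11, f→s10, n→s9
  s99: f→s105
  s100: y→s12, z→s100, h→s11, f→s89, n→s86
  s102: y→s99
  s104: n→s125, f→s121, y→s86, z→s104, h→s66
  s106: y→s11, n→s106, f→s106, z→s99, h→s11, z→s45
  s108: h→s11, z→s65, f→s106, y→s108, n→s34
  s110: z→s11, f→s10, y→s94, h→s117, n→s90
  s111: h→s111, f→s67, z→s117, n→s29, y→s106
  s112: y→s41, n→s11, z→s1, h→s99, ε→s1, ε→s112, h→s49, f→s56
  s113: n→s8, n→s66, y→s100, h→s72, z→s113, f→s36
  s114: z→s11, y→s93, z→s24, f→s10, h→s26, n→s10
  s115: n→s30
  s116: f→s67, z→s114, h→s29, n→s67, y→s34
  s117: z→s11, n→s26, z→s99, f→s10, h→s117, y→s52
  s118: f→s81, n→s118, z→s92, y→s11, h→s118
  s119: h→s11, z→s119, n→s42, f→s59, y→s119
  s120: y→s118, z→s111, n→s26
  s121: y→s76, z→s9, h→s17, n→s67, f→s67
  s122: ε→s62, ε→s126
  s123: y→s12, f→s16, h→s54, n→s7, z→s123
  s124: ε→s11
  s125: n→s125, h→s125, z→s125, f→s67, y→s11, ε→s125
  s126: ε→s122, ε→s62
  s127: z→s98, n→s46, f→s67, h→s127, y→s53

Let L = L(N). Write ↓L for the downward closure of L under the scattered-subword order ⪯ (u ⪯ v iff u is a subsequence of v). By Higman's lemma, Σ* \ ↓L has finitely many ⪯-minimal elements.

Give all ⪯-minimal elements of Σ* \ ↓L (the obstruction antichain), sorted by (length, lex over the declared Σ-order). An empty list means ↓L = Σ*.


|Q|=128, |F|=95, |δ|=539 (29 ε).
min D↑ (93 st, q0=0, F={25}): 0:h→1,f→2,y→0,z→3,n→4 1:h→1,f→5,y→6,z→7,n→8 2:h→5,f→9,y→2,z→10,n→11 3:h→12,f→13,y→14,z→3,n→15 4:h→8,f→11,y→4,z→15,n→16 5:h→5,f→9,y→17,z→10,n→18 6:h→6,f→17,y→19,z→20,n→21 7:h→12,f→22,y→23,z→7,n→24 8:h→8,f→18,y→21,z→24,n→16 9:h→9,f→9,y→25,z→26,n→9 10:h→27,f→26,y→28,z→25,n→29 11:h→18,f→9,y→11,z→29,n→9 12:h→30,f→31,y→23,z→12,n→32 13:h→31,f→9,y→33,z→10,n→34 14:h→25,f→33,y→14,z→14,n→35 15:h→32,f→34,y→35,z→15,n→16 16:h→16,f→9,y→25,z→16,n→16 17:h→17,f→9,y→36,z→10,n→37 18:h→18,f→9,y→37,z→29,n→9 19:h→19,f→36,y→19,z→38,n→39 20:h→40,f→41,y→42,z→20,n→43 21:h→21,f→37,y→39,z→43,n→16 22:h→31,f→9,y→44,z→10,n→45 23:h→25,f→44,y→42,z→23,n→46 24:h→32,f→45,y→46,z→24,n→16 25:h→25,f→25,y→25,z→25,n→25 26:h→26,f→26,y→25,z→25,n→26 27:h→47,f→26,y→28,z→25,n→48 28:h→25,f→49,y→28,z→25,n→50 29:h→48,f→26,y→50,z→25,n→26 30:h→30,f→51,y→52,z→30,n→53 31:h→51,f→9,y→44,z→27,n→54 32:h→53,f→54,y→46,z→32,n→16 33:h→25,f→55,y→33,z→28,n→56 34:h→54,f→9,y→56,z→29,n→9 35:h→25,f→56,y→35,z→35,n→52 36:h→36,f→57,y→36,z→58,n→59 37:h→37,f→9,y→59,z→29,n→9 38:h→60,f→61,y→62,z→38,n→25 39:h→39,f→59,y→39,z→38,n→63 40:h→64,f→65,y→42,z→40,n→66 41:h→65,f→9,y→67,z→10,n→68 42:h→25,f→67,y→42,z→62,n→69 43:h→66,f→68,y→69,z→43,n→16 44:h→25,f→55,y→67,z→28,n→70 45:h→54,f→9,y→70,z→29,n→9 46:h→25,f→70,y→69,z→46,n→52 47:h→47,f→26,y→49,z→25,n→71 48:h→71,f→26,y→50,z→25,n→26 49:h→25,f→49,y→25,z→25,n→49 50:h→25,f→49,y→50,z→25,n→49 51:h→51,f→9,y→55,z→47,n→72 52:h→25,f→55,y→25,z→52,n→52 53:h→53,f→72,y→52,z→53,n→16 54:h→72,f→9,y→70,z→48,n→9 55:h→25,f→55,y→25,z→49,n→55 56:h→25,f→55,y→56,z→50,n→55 57:h→57,f→57,y→25,z→73,n→57 58:h→74,f→73,y→75,z→25,n→25 59:h→59,f→57,y→59,z→58,n→57 60:h→76,f→77,y→62,z→60,n→25 61:h→77,f→78,y→79,z→58,n→25 62:h→25,f→79,y→62,z→62,n→25 63:h→63,f→57,y→25,z→80,n→63 64:h→64,f→81,y→82,z→64,n→83 65:h→81,f→9,y→67,z→27,n→84 66:h→83,f→84,y→69,z→66,n→16 67:h→25,f→85,y→67,z→75,n→86 68:h→84,f→9,y→86,z→29,n→9 69:h→25,f→86,y→69,z→62,n→82 70:h→25,f→55,y→86,z→50,n→55 71:h→71,f→26,y→49,z→25,n→26 72:h→72,f→9,y→55,z→71,n→9 73:h→73,f→73,y→25,z→25,n→25 74:h→87,f→73,y→75,z→25,n→25 75:h→25,f→88,y→75,z→25,n→25 76:h→76,f→89,y→90,z→76,n→25 77:h→89,f→78,y→79,z→74,n→25 78:h→78,f→78,y→25,z→73,n→25 79:h→25,f→91,y→79,z→75,n→25 80:h→80,f→78,y→25,z→80,n→25 81:h→81,f→9,y→85,z→47,n→92 82:h→25,f→85,y→25,z→90,n→82 83:h→83,f→92,y→82,z→83,n→16 84:h→92,f→9,y→86,z→48,n→9 85:h→25,f→85,y→25,z→88,n→85 86:h→25,f→85,y→86,z→75,n→85 87:h→87,f→73,y→88,z→25,n→25 88:h→25,f→88,y→25,z→25,n→25 89:h→89,f→78,y→91,z→87,n→25 90:h→25,f→91,y→25,z→90,n→25 91:h→25,f→91,y→25,z→88,n→25 92:h→92,f→9,y→85,z→71,n→9 (ε-aug+det+¬).
'ffy': N↓-sim [113, 72, 14, 1] end={s11} rej; 3/3 single-dels accept.
'fzz': N↓-sim [113, 72, 25, 4] end={s105,s11,s24,s99} ∉↓L; 3/3 deletions ∈↓L.
'zyh': N↓-sim [113, 91, 36, 3] end={s107,s11,s77} ∉↓L; 3/3 single-dels accept.
'nny': run [113, 75, 23, 1] end={s11} rej; 3/3 single-dels accept.
'hyyzn': N↓-sim [113, 100, 84, 47, 27, 2] end={s11,s124} rej; 5/5 del acc.
'zhhyy': |S_i|=[113, 91, 68, 36, 13, 1] end={s11} — reject; 5/5 deletions ∈↓L.
6 minimals (antichain).

Antichain: [ffy, fzz, zyh, nny, hyyzn, zhhyy].


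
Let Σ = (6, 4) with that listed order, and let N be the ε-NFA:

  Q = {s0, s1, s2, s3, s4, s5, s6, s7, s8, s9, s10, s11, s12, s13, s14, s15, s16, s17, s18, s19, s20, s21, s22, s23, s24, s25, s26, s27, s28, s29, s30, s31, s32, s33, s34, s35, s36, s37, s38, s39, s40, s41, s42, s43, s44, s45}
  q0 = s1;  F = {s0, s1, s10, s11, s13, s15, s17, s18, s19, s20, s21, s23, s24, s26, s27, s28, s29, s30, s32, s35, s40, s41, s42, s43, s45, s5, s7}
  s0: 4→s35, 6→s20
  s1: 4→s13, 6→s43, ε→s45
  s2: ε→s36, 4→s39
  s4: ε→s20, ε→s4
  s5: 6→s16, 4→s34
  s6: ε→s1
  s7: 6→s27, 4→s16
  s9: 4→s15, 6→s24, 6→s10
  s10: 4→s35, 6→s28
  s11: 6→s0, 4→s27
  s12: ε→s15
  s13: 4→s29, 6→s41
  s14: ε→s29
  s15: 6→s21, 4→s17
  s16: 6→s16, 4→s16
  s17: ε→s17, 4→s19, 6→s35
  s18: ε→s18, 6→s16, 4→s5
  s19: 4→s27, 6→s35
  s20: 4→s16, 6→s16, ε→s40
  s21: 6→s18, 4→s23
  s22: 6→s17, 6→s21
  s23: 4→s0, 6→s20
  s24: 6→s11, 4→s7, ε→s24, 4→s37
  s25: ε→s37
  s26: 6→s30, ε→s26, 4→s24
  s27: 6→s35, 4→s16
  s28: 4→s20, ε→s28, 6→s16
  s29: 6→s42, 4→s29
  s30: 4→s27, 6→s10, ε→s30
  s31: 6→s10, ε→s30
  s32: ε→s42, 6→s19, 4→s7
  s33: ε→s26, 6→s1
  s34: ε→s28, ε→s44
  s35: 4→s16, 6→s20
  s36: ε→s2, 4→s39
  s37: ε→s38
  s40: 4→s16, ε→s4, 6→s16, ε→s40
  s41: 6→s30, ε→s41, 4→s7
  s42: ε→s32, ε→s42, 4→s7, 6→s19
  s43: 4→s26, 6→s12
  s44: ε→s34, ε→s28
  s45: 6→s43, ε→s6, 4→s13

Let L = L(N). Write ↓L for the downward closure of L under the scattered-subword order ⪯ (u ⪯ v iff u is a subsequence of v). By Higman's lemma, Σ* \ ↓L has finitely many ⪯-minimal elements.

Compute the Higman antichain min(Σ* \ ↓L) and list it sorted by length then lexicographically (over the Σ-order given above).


|Q|=46, |F|=27, |δ|=96 (30 ε).
min D↑ (25 st, q0=0, F={20}): 0:6→1,4→2 1:6→3,4→4 2:6→5,4→6 3:6→7,4→8 4:6→9,4→10 5:6→9,4→11 6:6→12,4→6 7:6→13,4→14 8:6→15,4→16 9:6→17,4→18 10:6→19,4→11 11:6→18,4→20 12:6→16,4→11 13:6→20,4→21 14:6→22,4→23 15:6→22,4→20 16:6→15,4→18 17:6→24,4→15 18:6→15,4→20 19:6→23,4→18 20:6→20,4→20 21:6→20,4→24 22:6→20,4→20 23:6→22,4→15 24:6→20,4→22.
'4644': run [35, 27, 16, 7, 1] end={s16} ∉↓L; 4/4 del acc.
'66666': N↓-sim [35, 30, 21, 14, 9, 1] end={s16} rej; 5/5 del acc.
'66464': run [35, 30, 21, 14, 5, 1] end={s16} rej; 5/5 del acc.
'64444': run [35, 30, 22, 16, 9, 1] end={s16} rej; 5/5 deletions ∈↓L.
'446664': N↓-sim [35, 27, 19, 12, 8, 5, 1] end={s16} rej; 6/6 del acc.
5 obstructions.

min(Σ*\↓L) = [4644, 66666, 66464, 64444, 446664].


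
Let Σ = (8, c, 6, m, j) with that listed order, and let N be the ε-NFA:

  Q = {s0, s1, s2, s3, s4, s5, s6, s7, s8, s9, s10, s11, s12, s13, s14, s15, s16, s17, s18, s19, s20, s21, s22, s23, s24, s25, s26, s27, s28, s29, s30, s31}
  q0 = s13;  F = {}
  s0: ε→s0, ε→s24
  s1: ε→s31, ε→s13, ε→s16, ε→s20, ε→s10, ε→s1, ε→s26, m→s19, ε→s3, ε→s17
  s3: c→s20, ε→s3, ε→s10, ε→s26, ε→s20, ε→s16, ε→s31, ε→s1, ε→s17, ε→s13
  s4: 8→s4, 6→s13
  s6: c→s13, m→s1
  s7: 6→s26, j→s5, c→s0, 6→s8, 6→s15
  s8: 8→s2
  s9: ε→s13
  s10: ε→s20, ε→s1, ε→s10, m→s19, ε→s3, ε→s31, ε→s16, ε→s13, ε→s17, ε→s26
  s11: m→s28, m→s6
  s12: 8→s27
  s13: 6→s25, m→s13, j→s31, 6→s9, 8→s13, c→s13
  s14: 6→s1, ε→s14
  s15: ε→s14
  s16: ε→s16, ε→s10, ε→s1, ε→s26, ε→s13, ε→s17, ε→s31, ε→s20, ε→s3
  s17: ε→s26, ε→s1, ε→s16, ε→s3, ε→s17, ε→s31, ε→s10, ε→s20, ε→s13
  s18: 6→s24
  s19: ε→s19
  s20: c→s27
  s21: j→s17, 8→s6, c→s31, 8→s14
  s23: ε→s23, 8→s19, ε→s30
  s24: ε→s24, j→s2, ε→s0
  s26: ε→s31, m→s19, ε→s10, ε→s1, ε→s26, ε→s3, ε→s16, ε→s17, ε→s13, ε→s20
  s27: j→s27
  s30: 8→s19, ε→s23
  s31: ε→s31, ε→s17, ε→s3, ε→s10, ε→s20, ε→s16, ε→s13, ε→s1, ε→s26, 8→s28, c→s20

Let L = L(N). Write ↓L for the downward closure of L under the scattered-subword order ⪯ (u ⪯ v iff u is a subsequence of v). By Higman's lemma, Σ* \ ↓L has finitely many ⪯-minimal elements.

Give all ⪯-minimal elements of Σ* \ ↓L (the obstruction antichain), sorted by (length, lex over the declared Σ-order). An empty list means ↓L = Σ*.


Antichain: [ε].

|Q|=32, |F|=0, |δ|=110 (74 ε).
min D↑ (1 st, q0=0, F={0}): 0:8→0,c→0,6→0,m→0,j→0.
ε ∈ L(D↑) — L = ∅.


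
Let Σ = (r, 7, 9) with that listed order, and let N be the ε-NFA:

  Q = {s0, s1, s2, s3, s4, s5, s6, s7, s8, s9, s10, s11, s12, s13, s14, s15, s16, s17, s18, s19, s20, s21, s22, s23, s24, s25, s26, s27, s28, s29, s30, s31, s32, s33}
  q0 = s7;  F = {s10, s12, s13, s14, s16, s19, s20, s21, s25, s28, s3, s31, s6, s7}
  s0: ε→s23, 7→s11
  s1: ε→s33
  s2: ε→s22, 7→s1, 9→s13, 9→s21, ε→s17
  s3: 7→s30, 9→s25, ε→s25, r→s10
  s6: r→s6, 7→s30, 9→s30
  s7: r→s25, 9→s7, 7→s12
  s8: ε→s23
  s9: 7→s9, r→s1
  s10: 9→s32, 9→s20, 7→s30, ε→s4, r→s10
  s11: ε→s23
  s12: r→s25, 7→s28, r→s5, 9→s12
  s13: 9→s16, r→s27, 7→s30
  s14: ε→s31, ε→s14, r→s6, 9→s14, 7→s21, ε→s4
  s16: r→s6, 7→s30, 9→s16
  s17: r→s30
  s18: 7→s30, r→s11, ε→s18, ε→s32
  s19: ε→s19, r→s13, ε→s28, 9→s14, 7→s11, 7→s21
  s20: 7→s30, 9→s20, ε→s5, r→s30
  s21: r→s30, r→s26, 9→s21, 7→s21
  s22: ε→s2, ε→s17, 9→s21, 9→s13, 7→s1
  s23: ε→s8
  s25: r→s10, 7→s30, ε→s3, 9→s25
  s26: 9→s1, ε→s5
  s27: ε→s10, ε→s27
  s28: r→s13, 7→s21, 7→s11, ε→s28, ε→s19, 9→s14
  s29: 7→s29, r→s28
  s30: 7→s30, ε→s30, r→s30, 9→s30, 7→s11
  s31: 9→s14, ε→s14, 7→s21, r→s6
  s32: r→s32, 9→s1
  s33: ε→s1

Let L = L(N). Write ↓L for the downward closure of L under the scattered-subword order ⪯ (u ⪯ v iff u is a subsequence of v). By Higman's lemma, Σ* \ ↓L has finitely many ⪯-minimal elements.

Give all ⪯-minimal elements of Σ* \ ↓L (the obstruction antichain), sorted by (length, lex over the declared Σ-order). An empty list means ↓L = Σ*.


|Q|=34, |F|=14, |δ|=96 (28 ε).
min D↑ (12 st, q0=0, F={4}): 0:r→1,7→2,9→0 1:r→3,7→4,9→1 2:r→1,7→5,9→2 3:r→3,7→4,9→6 4:r→4,7→4,9→4 5:r→7,7→8,9→9 6:r→4,7→4,9→6 7:r→3,7→4,9→10 8:r→4,7→8,9→8 9:r→11,7→8,9→9 10:r→11,7→4,9→10 11:r→11,7→4,9→4.
'r7': run [25, 18, 4] end={s11,s23,s30,s8} ∉↓L; 2/2 single-dels accept.
'rr9r': N↓-sim [25, 18, 13, 9, 7] end={s1,s11,s23,s30,s32,s33,s8} — reject; 4/4 del acc.
'777r': N↓-sim [25, 24, 21, 9, 8] end={s1,s11,s23,s26,s30,s33,s5,s8} — reject; 4/4 del acc.
'779r9': |S_i|=[25, 24, 21, 16, 10, 6] end={s1,s11,s23,s30,s33,s8} ∉↓L; 5/5 deletions ∈↓L.
4 words, ⪯-incomp.

Antichain: [r7, rr9r, 777r, 779r9].


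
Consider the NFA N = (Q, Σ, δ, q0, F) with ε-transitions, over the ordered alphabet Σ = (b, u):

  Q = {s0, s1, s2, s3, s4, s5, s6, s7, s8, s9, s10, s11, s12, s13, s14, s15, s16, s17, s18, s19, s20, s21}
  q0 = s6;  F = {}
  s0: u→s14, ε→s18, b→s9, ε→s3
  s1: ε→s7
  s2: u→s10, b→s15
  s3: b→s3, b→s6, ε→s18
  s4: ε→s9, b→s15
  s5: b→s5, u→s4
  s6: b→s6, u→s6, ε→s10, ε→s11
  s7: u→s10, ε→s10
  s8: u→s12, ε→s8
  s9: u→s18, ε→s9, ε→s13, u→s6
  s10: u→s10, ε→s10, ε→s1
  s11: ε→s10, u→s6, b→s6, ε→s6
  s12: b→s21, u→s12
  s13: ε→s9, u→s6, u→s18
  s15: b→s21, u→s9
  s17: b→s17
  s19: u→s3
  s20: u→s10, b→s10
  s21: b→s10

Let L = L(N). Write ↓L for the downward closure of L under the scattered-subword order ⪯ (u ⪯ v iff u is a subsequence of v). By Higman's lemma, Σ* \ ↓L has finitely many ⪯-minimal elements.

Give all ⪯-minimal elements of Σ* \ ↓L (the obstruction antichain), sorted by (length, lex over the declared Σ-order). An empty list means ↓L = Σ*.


A = [ε].

|Q|=22, |F|=0, |δ|=45 (16 ε).
min D↑ (1 st, q0=0, F={0}): 0:b→0,u→0.
ε ∈ L(D↑) ⇒ ↓L = ∅.


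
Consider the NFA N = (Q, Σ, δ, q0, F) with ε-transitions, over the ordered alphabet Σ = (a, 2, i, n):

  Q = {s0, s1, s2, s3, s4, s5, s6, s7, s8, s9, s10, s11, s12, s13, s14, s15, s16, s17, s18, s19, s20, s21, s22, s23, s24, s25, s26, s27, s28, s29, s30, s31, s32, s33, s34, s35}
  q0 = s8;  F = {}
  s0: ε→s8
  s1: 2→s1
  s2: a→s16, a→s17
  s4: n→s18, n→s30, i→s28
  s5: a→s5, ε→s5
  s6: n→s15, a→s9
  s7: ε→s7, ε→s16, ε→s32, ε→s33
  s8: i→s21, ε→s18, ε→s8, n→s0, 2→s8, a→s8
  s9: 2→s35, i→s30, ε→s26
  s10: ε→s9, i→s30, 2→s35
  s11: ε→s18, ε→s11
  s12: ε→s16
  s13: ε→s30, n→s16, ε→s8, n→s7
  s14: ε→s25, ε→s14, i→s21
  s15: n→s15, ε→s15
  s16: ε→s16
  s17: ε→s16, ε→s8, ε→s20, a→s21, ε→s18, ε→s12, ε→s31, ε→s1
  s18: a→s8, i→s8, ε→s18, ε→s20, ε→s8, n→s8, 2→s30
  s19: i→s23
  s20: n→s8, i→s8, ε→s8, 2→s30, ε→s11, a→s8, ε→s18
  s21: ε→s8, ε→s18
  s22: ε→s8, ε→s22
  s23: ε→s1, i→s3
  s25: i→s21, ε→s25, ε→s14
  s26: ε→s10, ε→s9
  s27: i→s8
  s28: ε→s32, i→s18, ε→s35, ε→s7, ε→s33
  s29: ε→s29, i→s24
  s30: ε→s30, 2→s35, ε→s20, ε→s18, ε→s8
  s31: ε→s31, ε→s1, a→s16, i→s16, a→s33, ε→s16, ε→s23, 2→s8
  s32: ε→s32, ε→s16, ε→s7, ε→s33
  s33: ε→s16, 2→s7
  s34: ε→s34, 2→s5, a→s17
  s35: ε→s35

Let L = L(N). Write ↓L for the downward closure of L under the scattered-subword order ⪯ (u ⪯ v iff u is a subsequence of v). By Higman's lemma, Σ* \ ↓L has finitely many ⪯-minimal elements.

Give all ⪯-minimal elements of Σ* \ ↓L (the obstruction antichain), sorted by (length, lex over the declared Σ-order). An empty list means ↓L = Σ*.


A = [ε].

|Q|=36, |F|=0, |δ|=105 (61 ε).
min D↑ (1 st, q0=0, F={0}): 0:a→0,2→0,i→0,n→0.
ε ∈ L(D↑) — L = ∅.


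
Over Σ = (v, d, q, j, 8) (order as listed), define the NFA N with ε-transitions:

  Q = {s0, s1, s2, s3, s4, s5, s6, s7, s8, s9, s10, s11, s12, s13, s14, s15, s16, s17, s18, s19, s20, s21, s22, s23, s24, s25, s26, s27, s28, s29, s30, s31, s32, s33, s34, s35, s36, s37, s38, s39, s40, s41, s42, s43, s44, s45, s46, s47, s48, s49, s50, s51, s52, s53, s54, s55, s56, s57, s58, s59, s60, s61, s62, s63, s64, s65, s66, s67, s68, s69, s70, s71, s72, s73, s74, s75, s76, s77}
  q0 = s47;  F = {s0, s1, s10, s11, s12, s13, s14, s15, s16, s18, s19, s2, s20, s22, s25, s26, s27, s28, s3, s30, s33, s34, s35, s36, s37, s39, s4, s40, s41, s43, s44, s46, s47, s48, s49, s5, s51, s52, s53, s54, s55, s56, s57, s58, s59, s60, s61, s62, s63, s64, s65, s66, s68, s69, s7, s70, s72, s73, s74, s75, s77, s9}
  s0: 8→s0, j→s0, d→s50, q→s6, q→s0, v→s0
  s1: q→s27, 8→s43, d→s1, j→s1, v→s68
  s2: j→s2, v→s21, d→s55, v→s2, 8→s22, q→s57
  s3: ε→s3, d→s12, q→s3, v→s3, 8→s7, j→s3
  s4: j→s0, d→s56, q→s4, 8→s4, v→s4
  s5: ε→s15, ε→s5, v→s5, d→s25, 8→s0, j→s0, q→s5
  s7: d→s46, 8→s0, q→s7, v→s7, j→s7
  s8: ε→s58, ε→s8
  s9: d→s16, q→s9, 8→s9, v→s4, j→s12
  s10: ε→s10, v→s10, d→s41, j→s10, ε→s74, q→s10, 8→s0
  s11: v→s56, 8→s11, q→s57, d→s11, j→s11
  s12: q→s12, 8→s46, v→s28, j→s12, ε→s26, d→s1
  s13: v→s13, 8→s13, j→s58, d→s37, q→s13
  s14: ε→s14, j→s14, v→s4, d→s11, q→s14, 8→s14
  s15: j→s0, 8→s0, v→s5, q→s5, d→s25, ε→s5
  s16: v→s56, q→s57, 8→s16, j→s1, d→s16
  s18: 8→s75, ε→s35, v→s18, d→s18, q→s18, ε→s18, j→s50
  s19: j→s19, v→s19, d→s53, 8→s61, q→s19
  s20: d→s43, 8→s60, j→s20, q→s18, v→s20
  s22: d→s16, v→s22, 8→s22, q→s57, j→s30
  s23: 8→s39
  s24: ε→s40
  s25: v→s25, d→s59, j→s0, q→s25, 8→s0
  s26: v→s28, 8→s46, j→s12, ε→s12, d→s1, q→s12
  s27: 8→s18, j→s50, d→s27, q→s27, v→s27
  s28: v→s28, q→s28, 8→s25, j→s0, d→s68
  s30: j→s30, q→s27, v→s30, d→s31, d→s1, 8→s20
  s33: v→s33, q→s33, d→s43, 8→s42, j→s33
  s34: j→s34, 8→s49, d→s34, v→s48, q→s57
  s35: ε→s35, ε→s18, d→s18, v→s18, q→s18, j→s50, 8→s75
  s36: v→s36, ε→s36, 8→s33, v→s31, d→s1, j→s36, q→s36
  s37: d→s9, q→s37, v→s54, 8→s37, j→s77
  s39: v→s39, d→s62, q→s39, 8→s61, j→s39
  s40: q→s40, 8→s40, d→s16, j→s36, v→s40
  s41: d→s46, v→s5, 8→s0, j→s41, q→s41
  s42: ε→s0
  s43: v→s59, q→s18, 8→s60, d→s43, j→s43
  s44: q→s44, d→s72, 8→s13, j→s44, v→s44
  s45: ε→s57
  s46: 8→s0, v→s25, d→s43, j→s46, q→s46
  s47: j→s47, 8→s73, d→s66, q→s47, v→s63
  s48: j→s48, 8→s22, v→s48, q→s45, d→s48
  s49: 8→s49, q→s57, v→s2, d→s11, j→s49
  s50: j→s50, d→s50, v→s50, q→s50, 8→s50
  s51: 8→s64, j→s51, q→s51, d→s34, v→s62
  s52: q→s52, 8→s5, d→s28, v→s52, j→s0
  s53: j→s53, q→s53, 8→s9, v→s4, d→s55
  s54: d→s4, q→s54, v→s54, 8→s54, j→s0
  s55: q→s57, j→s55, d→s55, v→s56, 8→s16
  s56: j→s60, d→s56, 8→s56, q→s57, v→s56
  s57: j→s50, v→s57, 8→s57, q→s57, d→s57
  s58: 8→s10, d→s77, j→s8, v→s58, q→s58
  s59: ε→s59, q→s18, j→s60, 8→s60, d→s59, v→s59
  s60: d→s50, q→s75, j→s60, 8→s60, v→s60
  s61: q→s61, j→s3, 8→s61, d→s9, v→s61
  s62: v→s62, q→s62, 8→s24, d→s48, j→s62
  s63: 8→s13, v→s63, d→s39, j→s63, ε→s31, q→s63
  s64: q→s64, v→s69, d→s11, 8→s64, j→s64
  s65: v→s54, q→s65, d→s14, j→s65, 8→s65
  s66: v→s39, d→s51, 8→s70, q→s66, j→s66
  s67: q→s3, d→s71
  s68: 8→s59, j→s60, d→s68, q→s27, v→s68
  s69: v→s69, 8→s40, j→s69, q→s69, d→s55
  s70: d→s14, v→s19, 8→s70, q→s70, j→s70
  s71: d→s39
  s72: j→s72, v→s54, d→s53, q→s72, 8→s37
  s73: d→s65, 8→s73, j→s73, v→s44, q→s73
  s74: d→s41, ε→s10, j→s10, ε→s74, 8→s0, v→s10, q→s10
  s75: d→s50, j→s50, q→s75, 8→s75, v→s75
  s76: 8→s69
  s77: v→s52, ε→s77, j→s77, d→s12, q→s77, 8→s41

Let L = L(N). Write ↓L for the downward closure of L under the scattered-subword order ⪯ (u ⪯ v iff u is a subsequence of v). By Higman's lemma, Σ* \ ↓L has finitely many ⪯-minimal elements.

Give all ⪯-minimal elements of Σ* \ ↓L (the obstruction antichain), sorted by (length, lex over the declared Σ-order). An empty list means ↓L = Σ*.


|Q|=78, |F|=62, |δ|=348 (24 ε).
min D↑ (59 st, q0=0, F={40}): 0:v→1,d→2,q→0,j→0,8→3 1:v→1,d→4,q→1,j→1,8→5 2:v→4,d→6,q→2,j→2,8→7 3:v→8,d→9,q→3,j→3,8→3 4:v→4,d→10,q→4,j→4,8→11 5:v→5,d→12,q→5,j→13,8→5 6:v→10,d→14,q→6,j→6,8→15 7:v→16,d→17,q→7,j→7,8→7 8:v→8,d→18,q→8,j→8,8→5 9:v→19,d→17,q→9,j→9,8→9 10:v→10,d→20,q→10,j→10,8→21 11:v→11,d→22,q→11,j→23,8→11 12:v→19,d→22,q→12,j→24,8→12 13:v→13,d→24,q→13,j→13,8→25 14:v→20,d→14,q→26,j→14,8→27 15:v→28,d→29,q→15,j→15,8→15 16:v→16,d→30,q→16,j→16,8→11 17:v→31,d→29,q→17,j→17,8→17 18:v→19,d→30,q→18,j→18,8→12 19:v→19,d→31,q→19,j→32,8→19 20:v→20,d→20,q→26,j→20,8→33 21:v→21,d→34,q→21,j→35,8→21 22:v→31,d→34,q→22,j→36,8→22 23:v→23,d→36,q→23,j→23,8→37 24:v→38,d→36,q→24,j→24,8→39 25:v→25,d→39,q→25,j→25,8→32 26:v→26,d→26,q→26,j→40,8→26 27:v→41,d→29,q→26,j→27,8→27 28:v→28,d→42,q→28,j→28,8→21 29:v→43,d→29,q→26,j→29,8→29 30:v→31,d→42,q→30,j→30,8→22 31:v→31,d→43,q→31,j→32,8→31 32:v→32,d→40,q→32,j→32,8→32 33:v→33,d→34,q→26,j→44,8→33 34:v→43,d→34,q→26,j→45,8→34 35:v→35,d→45,q→35,j→35,8→46 36:v→47,d→45,q→36,j→36,8→48 37:v→37,d→48,q→37,j→37,8→32 38:v→38,d→47,q→38,j→32,8→49 39:v→49,d→48,q→39,j→39,8→32 40:v→40,d→40,q→40,j→40,8→40 41:v→41,d→42,q→26,j→41,8→33 42:v→43,d→42,q→26,j→42,8→34 43:v→43,d→43,q→26,j→50,8→43 44:v→44,d→45,q→51,j→44,8→52 45:v→53,d→45,q→51,j→45,8→54 46:v→46,d→54,q→46,j→46,8→32 47:v→47,d→53,q→47,j→32,8→55 48:v→55,d→54,q→48,j→48,8→32 49:v→49,d→55,q→49,j→32,8→32 50:v→50,d→40,q→56,j→50,8→50 51:v→51,d→51,q→51,j→40,8→57 52:v→52,d→54,q→57,j→52,8→50 53:v→53,d→53,q→51,j→50,8→58 54:v→58,d→54,q→57,j→54,8→50 55:v→55,d→58,q→55,j→32,8→32 56:v→56,d→40,q→56,j→40,8→56 57:v→57,d→57,q→57,j→40,8→56 58:v→58,d→58,q→57,j→50,8→50 [Hopcroft].
'dddqj': N↓-sim [70, 61, 45, 25, 7, 1] end={s50} ∉↓L; 5/5 deletions ∈↓L.
'8dvjd': run [70, 61, 36, 19, 5, 1] end={s50} ∉↓L; 5/5 single-dels accept.
'v8j88d': N↓-sim [70, 59, 46, 34, 20, 6, 1] end={s50} — reject; 6/6 deletions ∈↓L.
3 obstructions.

A = [dddqj, 8dvjd, v8j88d].
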